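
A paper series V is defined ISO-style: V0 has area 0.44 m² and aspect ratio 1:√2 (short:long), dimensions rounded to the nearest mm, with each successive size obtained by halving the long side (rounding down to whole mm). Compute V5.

98 × 139 mm

Let V0's short side be w mm. w · w√2 = 0.44 m² = 440,000 mm², so w ≈ 557.8 mm and w√2 ≈ 788.8 mm → V0 = 558 × 789 mm.
V1: ⌊789/2⌋ × 558 = 394 × 558 mm
V2: ⌊558/2⌋ × 394 = 279 × 394 mm
V3: ⌊394/2⌋ × 279 = 197 × 279 mm
V4: ⌊279/2⌋ × 197 = 139 × 197 mm
V5: ⌊197/2⌋ × 139 = 98 × 139 mm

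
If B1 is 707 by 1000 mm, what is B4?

B2: ⌊1000/2⌋ × 707 = 500 × 707 mm
B3: ⌊707/2⌋ × 500 = 353 × 500 mm
B4: ⌊500/2⌋ × 353 = 250 × 353 mm

250 × 353 mm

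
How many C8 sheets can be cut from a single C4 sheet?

C4 = 229 × 324 mm; C8 = 57 × 81 mm.
Each halving step doubles the count; 4 steps from C4 to C8.
2^4 = 16.

16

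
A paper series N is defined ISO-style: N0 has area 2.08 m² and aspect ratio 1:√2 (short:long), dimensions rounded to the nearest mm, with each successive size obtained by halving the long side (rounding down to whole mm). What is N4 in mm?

303 × 428 mm

Let N0's short side be w mm. w · w√2 = 2.08 m² = 2,080,000 mm², so w ≈ 1212.8 mm and w√2 ≈ 1715.1 mm → N0 = 1213 × 1715 mm.
N1: ⌊1715/2⌋ × 1213 = 857 × 1213 mm
N2: ⌊1213/2⌋ × 857 = 606 × 857 mm
N3: ⌊857/2⌋ × 606 = 428 × 606 mm
N4: ⌊606/2⌋ × 428 = 303 × 428 mm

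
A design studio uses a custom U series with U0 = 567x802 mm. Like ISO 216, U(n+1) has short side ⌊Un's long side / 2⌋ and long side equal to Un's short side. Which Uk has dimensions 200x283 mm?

U0: 567 × 802 mm
U1: 401 × 567 mm
U2: 283 × 401 mm
U3: 200 × 283 mm
U4: 141 × 200 mm
→ matches U3.

U3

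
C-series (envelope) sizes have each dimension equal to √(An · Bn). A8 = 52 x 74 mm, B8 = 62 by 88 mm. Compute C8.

57 × 81 mm

Short side: √(52 · 62) = √3224 ≈ 56.8 → 57 mm
Long side: √(74 · 88) = √6512 ≈ 80.7 → 81 mm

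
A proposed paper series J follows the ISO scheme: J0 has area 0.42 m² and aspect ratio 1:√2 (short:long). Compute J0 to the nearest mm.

Let the short side be w mm. Then w · w√2 = 0.42 m² = 420,000 mm².
w² = 420,000/√2, so w ≈ 545.0 mm; long side = w√2 ≈ 770.7 mm.

545 × 771 mm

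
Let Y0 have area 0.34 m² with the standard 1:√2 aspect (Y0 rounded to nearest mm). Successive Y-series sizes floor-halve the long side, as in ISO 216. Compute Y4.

122 × 173 mm

Let Y0's short side be w mm. w · w√2 = 0.34 m² = 340,000 mm², so w ≈ 490.3 mm and w√2 ≈ 693.4 mm → Y0 = 490 × 693 mm.
Y1: ⌊693/2⌋ × 490 = 346 × 490 mm
Y2: ⌊490/2⌋ × 346 = 245 × 346 mm
Y3: ⌊346/2⌋ × 245 = 173 × 245 mm
Y4: ⌊245/2⌋ × 173 = 122 × 173 mm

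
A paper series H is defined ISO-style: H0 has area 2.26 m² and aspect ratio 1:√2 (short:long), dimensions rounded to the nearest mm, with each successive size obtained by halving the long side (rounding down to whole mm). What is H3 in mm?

447 × 632 mm

Let H0's short side be w mm. w · w√2 = 2.26 m² = 2,260,000 mm², so w ≈ 1264.1 mm and w√2 ≈ 1787.8 mm → H0 = 1264 × 1788 mm.
H1: ⌊1788/2⌋ × 1264 = 894 × 1264 mm
H2: ⌊1264/2⌋ × 894 = 632 × 894 mm
H3: ⌊894/2⌋ × 632 = 447 × 632 mm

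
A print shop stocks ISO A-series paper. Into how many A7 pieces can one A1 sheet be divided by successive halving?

A1 = 594 × 841 mm; A7 = 74 × 105 mm.
Each halving step doubles the count; 6 steps from A1 to A7.
2^6 = 64.

64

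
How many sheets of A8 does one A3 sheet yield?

A3 = 297 × 420 mm; A8 = 52 × 74 mm.
Each halving step doubles the count; 5 steps from A3 to A8.
2^5 = 32.

32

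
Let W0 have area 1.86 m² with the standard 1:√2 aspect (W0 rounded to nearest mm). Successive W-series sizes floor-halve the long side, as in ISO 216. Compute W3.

Let W0's short side be w mm. w · w√2 = 1.86 m² = 1,860,000 mm², so w ≈ 1146.8 mm and w√2 ≈ 1621.9 mm → W0 = 1147 × 1622 mm.
W1: ⌊1622/2⌋ × 1147 = 811 × 1147 mm
W2: ⌊1147/2⌋ × 811 = 573 × 811 mm
W3: ⌊811/2⌋ × 573 = 405 × 573 mm

405 × 573 mm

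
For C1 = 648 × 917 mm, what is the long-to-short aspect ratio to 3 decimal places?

1.415

917 / 648 = 1.415
Matches √2 ≈ 1.414 — the ISO 216 defining ratio.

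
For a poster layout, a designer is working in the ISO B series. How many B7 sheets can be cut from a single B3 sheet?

16

Each ISO step halves the sheet: 1 × B3 → 2 × B4 → 4 × B5 → 8 × B6 → …
From B3 to B7 is 4 halving steps: 2^4 = 16.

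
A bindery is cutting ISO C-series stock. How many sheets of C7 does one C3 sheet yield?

16

C3 = 324 × 458 mm; C7 = 81 × 114 mm.
Each halving step doubles the count; 4 steps from C3 to C7.
2^4 = 16.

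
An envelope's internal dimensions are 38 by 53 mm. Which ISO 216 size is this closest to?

Aspect ratio 53/38 ≈ 1.395 (ISO target is √2 ≈ 1.414).
In the A-series (A0 area = 1 m²): A9 = 37 × 52 mm.
Off by 2 mm total — nearest standard size.

A9 (37 × 52 mm)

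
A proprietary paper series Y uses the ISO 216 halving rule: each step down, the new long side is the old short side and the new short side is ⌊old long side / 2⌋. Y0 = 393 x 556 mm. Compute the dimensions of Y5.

69 × 98 mm

Y1: ⌊556/2⌋ × 393 = 278 × 393 mm
Y2: ⌊393/2⌋ × 278 = 196 × 278 mm
Y3: ⌊278/2⌋ × 196 = 139 × 196 mm
Y4: ⌊196/2⌋ × 139 = 98 × 139 mm
Y5: ⌊139/2⌋ × 98 = 69 × 98 mm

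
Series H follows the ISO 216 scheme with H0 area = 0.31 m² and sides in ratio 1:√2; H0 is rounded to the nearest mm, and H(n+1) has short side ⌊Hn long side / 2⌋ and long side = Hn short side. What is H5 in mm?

Let H0's short side be w mm. w · w√2 = 0.31 m² = 310,000 mm², so w ≈ 468.2 mm and w√2 ≈ 662.1 mm → H0 = 468 × 662 mm.
H1: ⌊662/2⌋ × 468 = 331 × 468 mm
H2: ⌊468/2⌋ × 331 = 234 × 331 mm
H3: ⌊331/2⌋ × 234 = 165 × 234 mm
H4: ⌊234/2⌋ × 165 = 117 × 165 mm
H5: ⌊165/2⌋ × 117 = 82 × 117 mm

82 × 117 mm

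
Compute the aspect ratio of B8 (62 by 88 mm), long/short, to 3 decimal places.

88 / 62 = 1.419
ISO 216 targets √2 ≈ 1.414; the +0.005 deviation is from mm rounding.

1.419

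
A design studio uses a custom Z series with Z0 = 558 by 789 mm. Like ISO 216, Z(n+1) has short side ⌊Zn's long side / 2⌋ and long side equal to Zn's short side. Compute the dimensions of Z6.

Z1: ⌊789/2⌋ × 558 = 394 × 558 mm
Z2: ⌊558/2⌋ × 394 = 279 × 394 mm
Z3: ⌊394/2⌋ × 279 = 197 × 279 mm
Z4: ⌊279/2⌋ × 197 = 139 × 197 mm
Z5: ⌊197/2⌋ × 139 = 98 × 139 mm
Z6: ⌊139/2⌋ × 98 = 69 × 98 mm

69 × 98 mm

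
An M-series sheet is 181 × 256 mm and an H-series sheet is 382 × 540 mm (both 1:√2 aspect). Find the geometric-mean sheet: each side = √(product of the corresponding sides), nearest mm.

263 × 372 mm

Short side: √(181 · 382) = √69142 ≈ 262.9 → 263 mm
Long side: √(256 · 540) = √138240 ≈ 371.8 → 372 mm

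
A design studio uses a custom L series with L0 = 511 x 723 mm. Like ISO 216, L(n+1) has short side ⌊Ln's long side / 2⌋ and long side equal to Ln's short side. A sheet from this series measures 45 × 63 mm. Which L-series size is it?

L0: 511 × 723 mm
L1: 361 × 511 mm
L2: 255 × 361 mm
L3: 180 × 255 mm
L4: 127 × 180 mm
L5: 90 × 127 mm
L6: 63 × 90 mm
L7: 45 × 63 mm
L8: 31 × 45 mm
→ matches L7.

L7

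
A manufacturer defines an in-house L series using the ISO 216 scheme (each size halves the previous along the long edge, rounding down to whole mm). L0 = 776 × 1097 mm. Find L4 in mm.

194 × 274 mm

L1: ⌊1097/2⌋ × 776 = 548 × 776 mm
L2: ⌊776/2⌋ × 548 = 388 × 548 mm
L3: ⌊548/2⌋ × 388 = 274 × 388 mm
L4: ⌊388/2⌋ × 274 = 194 × 274 mm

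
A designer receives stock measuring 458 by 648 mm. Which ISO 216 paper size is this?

C2 (458 × 648 mm)

Aspect ratio 648/458 ≈ 1.415 — close to the ISO √2 ≈ 1.414.
In the C-series (envelope sizes, between A and B): C2 = 458 × 648 mm.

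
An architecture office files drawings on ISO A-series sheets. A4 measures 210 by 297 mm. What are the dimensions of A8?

52 × 74 mm

A5: ⌊297/2⌋ × 210 = 148 × 210 mm
A6: ⌊210/2⌋ × 148 = 105 × 148 mm
A7: ⌊148/2⌋ × 105 = 74 × 105 mm
A8: ⌊105/2⌋ × 74 = 52 × 74 mm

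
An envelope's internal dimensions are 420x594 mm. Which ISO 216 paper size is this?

Aspect ratio 594/420 ≈ 1.414 — close to the ISO √2 ≈ 1.414.
In the A-series (A0 area = 1 m²): A2 = 420 × 594 mm.

A2 (420 × 594 mm)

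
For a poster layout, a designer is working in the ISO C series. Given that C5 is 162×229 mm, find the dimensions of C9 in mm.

40 × 57 mm

C6: ⌊229/2⌋ × 162 = 114 × 162 mm
C7: ⌊162/2⌋ × 114 = 81 × 114 mm
C8: ⌊114/2⌋ × 81 = 57 × 81 mm
C9: ⌊81/2⌋ × 57 = 40 × 57 mm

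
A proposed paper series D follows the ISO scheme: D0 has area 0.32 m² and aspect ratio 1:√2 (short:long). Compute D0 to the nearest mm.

Let the short side be w mm. Then w · w√2 = 0.32 m² = 320,000 mm².
w² = 320,000/√2, so w ≈ 475.7 mm; long side = w√2 ≈ 672.7 mm.

476 × 673 mm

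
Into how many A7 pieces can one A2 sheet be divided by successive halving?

Each ISO step halves the sheet: 1 × A2 → 2 × A3 → 4 × A4 → 8 × A5 → …
From A2 to A7 is 5 halving steps: 2^5 = 32.

32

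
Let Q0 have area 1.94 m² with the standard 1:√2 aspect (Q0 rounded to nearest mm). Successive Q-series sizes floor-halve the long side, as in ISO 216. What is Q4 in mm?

292 × 414 mm

Let Q0's short side be w mm. w · w√2 = 1.94 m² = 1,940,000 mm², so w ≈ 1171.2 mm and w√2 ≈ 1656.4 mm → Q0 = 1171 × 1656 mm.
Q1: ⌊1656/2⌋ × 1171 = 828 × 1171 mm
Q2: ⌊1171/2⌋ × 828 = 585 × 828 mm
Q3: ⌊828/2⌋ × 585 = 414 × 585 mm
Q4: ⌊585/2⌋ × 414 = 292 × 414 mm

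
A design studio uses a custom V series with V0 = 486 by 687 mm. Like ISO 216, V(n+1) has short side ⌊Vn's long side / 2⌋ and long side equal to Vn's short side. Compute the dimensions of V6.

60 × 85 mm

V1: ⌊687/2⌋ × 486 = 343 × 486 mm
V2: ⌊486/2⌋ × 343 = 243 × 343 mm
V3: ⌊343/2⌋ × 243 = 171 × 243 mm
V4: ⌊243/2⌋ × 171 = 121 × 171 mm
V5: ⌊171/2⌋ × 121 = 85 × 121 mm
V6: ⌊121/2⌋ × 85 = 60 × 85 mm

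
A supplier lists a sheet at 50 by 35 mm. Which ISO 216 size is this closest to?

Aspect ratio 50/35 ≈ 1.429 — close to the ISO √2 ≈ 1.414.
In the A-series (A0 area = 1 m²): A9 = 37 × 52 mm.
Off by 4 mm total — nearest standard size.

A9 (37 × 52 mm)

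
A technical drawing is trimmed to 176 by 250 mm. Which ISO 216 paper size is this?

B5 (176 × 250 mm)

Aspect ratio 250/176 ≈ 1.420 — close to the ISO √2 ≈ 1.414.
In the B-series (B0 = 1000 × 1414 mm): B5 = 176 × 250 mm.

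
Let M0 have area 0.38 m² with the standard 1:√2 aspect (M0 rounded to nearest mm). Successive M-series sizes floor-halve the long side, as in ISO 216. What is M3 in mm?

Let M0's short side be w mm. w · w√2 = 0.38 m² = 380,000 mm², so w ≈ 518.4 mm and w√2 ≈ 733.1 mm → M0 = 518 × 733 mm.
M1: ⌊733/2⌋ × 518 = 366 × 518 mm
M2: ⌊518/2⌋ × 366 = 259 × 366 mm
M3: ⌊366/2⌋ × 259 = 183 × 259 mm

183 × 259 mm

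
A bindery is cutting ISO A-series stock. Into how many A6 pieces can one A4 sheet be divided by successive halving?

A4 = 210 × 297 mm; A6 = 105 × 148 mm.
Each halving step doubles the count; 2 steps from A4 to A6.
2^2 = 4.

4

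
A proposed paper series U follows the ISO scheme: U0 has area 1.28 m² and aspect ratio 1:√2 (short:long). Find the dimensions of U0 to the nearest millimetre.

Let the short side be w mm. Then w · w√2 = 1.28 m² = 1,280,000 mm².
w² = 1,280,000/√2, so w ≈ 951.4 mm; long side = w√2 ≈ 1345.4 mm.

951 × 1345 mm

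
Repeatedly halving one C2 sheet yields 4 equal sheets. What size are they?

4 = 2^2, so 2 halving steps.
C2 → C3 → … → C4 after 2 steps.

C4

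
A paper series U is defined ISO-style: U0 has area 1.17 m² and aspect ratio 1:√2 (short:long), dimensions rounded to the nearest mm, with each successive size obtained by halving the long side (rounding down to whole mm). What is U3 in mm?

Let U0's short side be w mm. w · w√2 = 1.17 m² = 1,170,000 mm², so w ≈ 909.6 mm and w√2 ≈ 1286.3 mm → U0 = 910 × 1286 mm.
U1: ⌊1286/2⌋ × 910 = 643 × 910 mm
U2: ⌊910/2⌋ × 643 = 455 × 643 mm
U3: ⌊643/2⌋ × 455 = 321 × 455 mm

321 × 455 mm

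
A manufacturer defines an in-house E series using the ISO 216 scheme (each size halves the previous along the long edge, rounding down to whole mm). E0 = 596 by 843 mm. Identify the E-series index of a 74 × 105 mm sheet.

E0: 596 × 843 mm
E1: 421 × 596 mm
E2: 298 × 421 mm
E3: 210 × 298 mm
E4: 149 × 210 mm
E5: 105 × 149 mm
E6: 74 × 105 mm
E7: 52 × 74 mm
→ matches E6.

E6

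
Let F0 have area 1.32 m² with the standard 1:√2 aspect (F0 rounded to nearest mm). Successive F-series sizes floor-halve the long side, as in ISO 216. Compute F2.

483 × 683 mm

Let F0's short side be w mm. w · w√2 = 1.32 m² = 1,320,000 mm², so w ≈ 966.1 mm and w√2 ≈ 1366.3 mm → F0 = 966 × 1366 mm.
F1: ⌊1366/2⌋ × 966 = 683 × 966 mm
F2: ⌊966/2⌋ × 683 = 483 × 683 mm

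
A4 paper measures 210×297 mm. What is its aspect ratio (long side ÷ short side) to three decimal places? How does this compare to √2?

297 / 210 = 1.414
Matches √2 ≈ 1.414 — the ISO 216 defining ratio.

1.414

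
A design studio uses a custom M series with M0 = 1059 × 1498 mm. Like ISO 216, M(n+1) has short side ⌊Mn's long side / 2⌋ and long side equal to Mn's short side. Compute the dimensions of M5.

M1: ⌊1498/2⌋ × 1059 = 749 × 1059 mm
M2: ⌊1059/2⌋ × 749 = 529 × 749 mm
M3: ⌊749/2⌋ × 529 = 374 × 529 mm
M4: ⌊529/2⌋ × 374 = 264 × 374 mm
M5: ⌊374/2⌋ × 264 = 187 × 264 mm

187 × 264 mm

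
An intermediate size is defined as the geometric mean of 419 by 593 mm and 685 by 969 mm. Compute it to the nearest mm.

Short side: √(419 · 685) = √287015 ≈ 535.7 → 536 mm
Long side: √(593 · 969) = √574617 ≈ 758.0 → 758 mm

536 × 758 mm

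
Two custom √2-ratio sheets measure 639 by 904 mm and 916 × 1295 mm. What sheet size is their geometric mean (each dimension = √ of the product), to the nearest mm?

765 × 1082 mm

Short side: √(639 · 916) = √585324 ≈ 765.1 → 765 mm
Long side: √(904 · 1295) = √1170680 ≈ 1082.0 → 1082 mm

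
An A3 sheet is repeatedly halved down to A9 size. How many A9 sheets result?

A3 = 297 × 420 mm; A9 = 37 × 52 mm.
Each halving step doubles the count; 6 steps from A3 to A9.
2^6 = 64.

64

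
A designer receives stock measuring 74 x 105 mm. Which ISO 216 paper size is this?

A7 (74 × 105 mm)

Aspect ratio 105/74 ≈ 1.419 — close to the ISO √2 ≈ 1.414.
In the A-series (A0 area = 1 m²): A7 = 74 × 105 mm.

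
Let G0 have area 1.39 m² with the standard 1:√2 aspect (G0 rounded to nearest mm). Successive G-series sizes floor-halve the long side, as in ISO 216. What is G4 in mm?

Let G0's short side be w mm. w · w√2 = 1.39 m² = 1,390,000 mm², so w ≈ 991.4 mm and w√2 ≈ 1402.1 mm → G0 = 991 × 1402 mm.
G1: ⌊1402/2⌋ × 991 = 701 × 991 mm
G2: ⌊991/2⌋ × 701 = 495 × 701 mm
G3: ⌊701/2⌋ × 495 = 350 × 495 mm
G4: ⌊495/2⌋ × 350 = 247 × 350 mm

247 × 350 mm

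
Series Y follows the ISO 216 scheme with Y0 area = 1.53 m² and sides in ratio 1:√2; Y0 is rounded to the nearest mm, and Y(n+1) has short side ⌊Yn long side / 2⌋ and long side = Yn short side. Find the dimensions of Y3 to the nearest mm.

367 × 520 mm

Let Y0's short side be w mm. w · w√2 = 1.53 m² = 1,530,000 mm², so w ≈ 1040.1 mm and w√2 ≈ 1471.0 mm → Y0 = 1040 × 1471 mm.
Y1: ⌊1471/2⌋ × 1040 = 735 × 1040 mm
Y2: ⌊1040/2⌋ × 735 = 520 × 735 mm
Y3: ⌊735/2⌋ × 520 = 367 × 520 mm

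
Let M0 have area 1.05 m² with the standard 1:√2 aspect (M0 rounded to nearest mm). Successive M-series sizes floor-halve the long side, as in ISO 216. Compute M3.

304 × 431 mm

Let M0's short side be w mm. w · w√2 = 1.05 m² = 1,050,000 mm², so w ≈ 861.7 mm and w√2 ≈ 1218.6 mm → M0 = 862 × 1219 mm.
M1: ⌊1219/2⌋ × 862 = 609 × 862 mm
M2: ⌊862/2⌋ × 609 = 431 × 609 mm
M3: ⌊609/2⌋ × 431 = 304 × 431 mm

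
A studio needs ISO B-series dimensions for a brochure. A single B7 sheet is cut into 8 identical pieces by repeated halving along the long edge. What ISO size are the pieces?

B10

8 = 2^3, so 3 halving steps.
B7 → B8 → … → B10 after 3 steps.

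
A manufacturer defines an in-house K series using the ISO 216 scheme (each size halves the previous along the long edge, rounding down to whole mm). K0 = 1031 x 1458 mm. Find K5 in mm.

182 × 257 mm

K1: ⌊1458/2⌋ × 1031 = 729 × 1031 mm
K2: ⌊1031/2⌋ × 729 = 515 × 729 mm
K3: ⌊729/2⌋ × 515 = 364 × 515 mm
K4: ⌊515/2⌋ × 364 = 257 × 364 mm
K5: ⌊364/2⌋ × 257 = 182 × 257 mm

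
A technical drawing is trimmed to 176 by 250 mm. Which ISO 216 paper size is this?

Aspect ratio 250/176 ≈ 1.420 — close to the ISO √2 ≈ 1.414.
In the B-series (B0 = 1000 × 1414 mm): B5 = 176 × 250 mm.

B5 (176 × 250 mm)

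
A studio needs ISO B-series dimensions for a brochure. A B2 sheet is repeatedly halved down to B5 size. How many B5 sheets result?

8

B2 = 500 × 707 mm; B5 = 176 × 250 mm.
Each halving step doubles the count; 3 steps from B2 to B5.
2^3 = 8.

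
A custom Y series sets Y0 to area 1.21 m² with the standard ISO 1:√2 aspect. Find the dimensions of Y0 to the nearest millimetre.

925 × 1308 mm

Let the short side be w mm. Then w · w√2 = 1.21 m² = 1,210,000 mm².
w² = 1,210,000/√2, so w ≈ 925.0 mm; long side = w√2 ≈ 1308.1 mm.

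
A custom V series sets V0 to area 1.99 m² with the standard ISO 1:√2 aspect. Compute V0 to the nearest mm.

1186 × 1678 mm

Let the short side be w mm. Then w · w√2 = 1.99 m² = 1,990,000 mm².
w² = 1,990,000/√2, so w ≈ 1186.2 mm; long side = w√2 ≈ 1677.6 mm.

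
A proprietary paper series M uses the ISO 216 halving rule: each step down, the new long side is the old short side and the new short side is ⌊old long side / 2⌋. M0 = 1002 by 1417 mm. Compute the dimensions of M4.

M1: ⌊1417/2⌋ × 1002 = 708 × 1002 mm
M2: ⌊1002/2⌋ × 708 = 501 × 708 mm
M3: ⌊708/2⌋ × 501 = 354 × 501 mm
M4: ⌊501/2⌋ × 354 = 250 × 354 mm

250 × 354 mm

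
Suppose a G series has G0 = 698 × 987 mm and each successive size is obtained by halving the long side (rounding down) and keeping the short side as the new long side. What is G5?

123 × 174 mm

G1: ⌊987/2⌋ × 698 = 493 × 698 mm
G2: ⌊698/2⌋ × 493 = 349 × 493 mm
G3: ⌊493/2⌋ × 349 = 246 × 349 mm
G4: ⌊349/2⌋ × 246 = 174 × 246 mm
G5: ⌊246/2⌋ × 174 = 123 × 174 mm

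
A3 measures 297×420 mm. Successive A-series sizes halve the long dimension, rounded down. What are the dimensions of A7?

A4: ⌊420/2⌋ × 297 = 210 × 297 mm
A5: ⌊297/2⌋ × 210 = 148 × 210 mm
A6: ⌊210/2⌋ × 148 = 105 × 148 mm
A7: ⌊148/2⌋ × 105 = 74 × 105 mm

74 × 105 mm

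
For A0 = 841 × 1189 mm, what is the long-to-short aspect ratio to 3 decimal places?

1189 / 841 = 1.414
Matches √2 ≈ 1.414 — the ISO 216 defining ratio.

1.414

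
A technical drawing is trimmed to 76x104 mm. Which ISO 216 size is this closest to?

A7 (74 × 105 mm)

Aspect ratio 104/76 ≈ 1.368 (ISO target is √2 ≈ 1.414).
In the A-series (A0 area = 1 m²): A7 = 74 × 105 mm.
Off by 3 mm total — nearest standard size.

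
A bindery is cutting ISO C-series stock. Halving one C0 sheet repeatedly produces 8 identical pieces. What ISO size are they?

C3

8 = 2^3, so 3 halving steps.
C0 → C1 → … → C3 after 3 steps.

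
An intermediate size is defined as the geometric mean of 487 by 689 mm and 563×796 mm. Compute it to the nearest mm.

Short side: √(487 · 563) = √274181 ≈ 523.6 → 524 mm
Long side: √(689 · 796) = √548444 ≈ 740.6 → 741 mm

524 × 741 mm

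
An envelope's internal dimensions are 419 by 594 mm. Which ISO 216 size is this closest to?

A2 (420 × 594 mm)

Aspect ratio 594/419 ≈ 1.418 — close to the ISO √2 ≈ 1.414.
In the A-series (A0 area = 1 m²): A2 = 420 × 594 mm.
Off by 1 mm total — nearest standard size.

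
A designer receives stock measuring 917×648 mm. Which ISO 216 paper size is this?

C1 (648 × 917 mm)

Aspect ratio 917/648 ≈ 1.415 — close to the ISO √2 ≈ 1.414.
In the C-series (envelope sizes, between A and B): C1 = 648 × 917 mm.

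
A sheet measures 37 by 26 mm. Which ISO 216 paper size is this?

A10 (26 × 37 mm)

Aspect ratio 37/26 ≈ 1.423 — close to the ISO √2 ≈ 1.414.
In the A-series (A0 area = 1 m²): A10 = 26 × 37 mm.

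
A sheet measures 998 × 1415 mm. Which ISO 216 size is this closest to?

Aspect ratio 1415/998 ≈ 1.418 — close to the ISO √2 ≈ 1.414.
In the B-series (B0 = 1000 × 1414 mm): B0 = 1000 × 1414 mm.
Off by 3 mm total — nearest standard size.

B0 (1000 × 1414 mm)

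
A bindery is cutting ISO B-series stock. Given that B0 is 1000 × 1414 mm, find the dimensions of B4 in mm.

B1: ⌊1414/2⌋ × 1000 = 707 × 1000 mm
B2: ⌊1000/2⌋ × 707 = 500 × 707 mm
B3: ⌊707/2⌋ × 500 = 353 × 500 mm
B4: ⌊500/2⌋ × 353 = 250 × 353 mm

250 × 353 mm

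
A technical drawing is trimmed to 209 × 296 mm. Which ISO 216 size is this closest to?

Aspect ratio 296/209 ≈ 1.416 — close to the ISO √2 ≈ 1.414.
In the A-series (A0 area = 1 m²): A4 = 210 × 297 mm.
Off by 2 mm total — nearest standard size.

A4 (210 × 297 mm)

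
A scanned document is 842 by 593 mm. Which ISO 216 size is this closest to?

A1 (594 × 841 mm)

Aspect ratio 842/593 ≈ 1.420 — close to the ISO √2 ≈ 1.414.
In the A-series (A0 area = 1 m²): A1 = 594 × 841 mm.
Off by 2 mm total — nearest standard size.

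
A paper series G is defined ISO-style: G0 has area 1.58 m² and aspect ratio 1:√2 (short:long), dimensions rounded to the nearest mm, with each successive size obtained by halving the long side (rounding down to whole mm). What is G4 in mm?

264 × 373 mm

Let G0's short side be w mm. w · w√2 = 1.58 m² = 1,580,000 mm², so w ≈ 1057.0 mm and w√2 ≈ 1494.8 mm → G0 = 1057 × 1495 mm.
G1: ⌊1495/2⌋ × 1057 = 747 × 1057 mm
G2: ⌊1057/2⌋ × 747 = 528 × 747 mm
G3: ⌊747/2⌋ × 528 = 373 × 528 mm
G4: ⌊528/2⌋ × 373 = 264 × 373 mm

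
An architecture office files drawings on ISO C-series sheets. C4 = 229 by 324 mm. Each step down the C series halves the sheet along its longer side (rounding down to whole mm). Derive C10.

28 × 40 mm

C5: ⌊324/2⌋ × 229 = 162 × 229 mm
C6: ⌊229/2⌋ × 162 = 114 × 162 mm
C7: ⌊162/2⌋ × 114 = 81 × 114 mm
C8: ⌊114/2⌋ × 81 = 57 × 81 mm
C9: ⌊81/2⌋ × 57 = 40 × 57 mm
C10: ⌊57/2⌋ × 40 = 28 × 40 mm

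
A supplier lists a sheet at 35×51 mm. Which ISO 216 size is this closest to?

Aspect ratio 51/35 ≈ 1.457 (ISO target is √2 ≈ 1.414).
In the A-series (A0 area = 1 m²): A9 = 37 × 52 mm.
Off by 3 mm total — nearest standard size.

A9 (37 × 52 mm)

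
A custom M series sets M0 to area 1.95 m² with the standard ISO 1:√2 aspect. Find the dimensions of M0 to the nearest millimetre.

1174 × 1661 mm

Let the short side be w mm. Then w · w√2 = 1.95 m² = 1,950,000 mm².
w² = 1,950,000/√2, so w ≈ 1174.2 mm; long side = w√2 ≈ 1660.6 mm.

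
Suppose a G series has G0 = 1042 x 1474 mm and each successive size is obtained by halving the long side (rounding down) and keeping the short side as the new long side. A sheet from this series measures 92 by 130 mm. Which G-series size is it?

G0: 1042 × 1474 mm
G1: 737 × 1042 mm
G2: 521 × 737 mm
G3: 368 × 521 mm
G4: 260 × 368 mm
G5: 184 × 260 mm
G6: 130 × 184 mm
G7: 92 × 130 mm
G8: 65 × 92 mm
→ matches G7.

G7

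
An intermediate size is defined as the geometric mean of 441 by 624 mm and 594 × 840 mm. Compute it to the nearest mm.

512 × 724 mm

Short side: √(441 · 594) = √261954 ≈ 511.8 → 512 mm
Long side: √(624 · 840) = √524160 ≈ 724.0 → 724 mm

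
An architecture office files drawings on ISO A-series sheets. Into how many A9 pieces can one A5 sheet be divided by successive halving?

16

Each ISO step halves the sheet: 1 × A5 → 2 × A6 → 4 × A7 → 8 × A8 → …
From A5 to A9 is 4 halving steps: 2^4 = 16.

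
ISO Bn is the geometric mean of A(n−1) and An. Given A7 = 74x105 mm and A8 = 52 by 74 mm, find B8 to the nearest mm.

Short side: √(74 · 52) = √3848 ≈ 62.0 → 62 mm
Long side: √(105 · 74) = √7770 ≈ 88.1 → 88 mm

62 × 88 mm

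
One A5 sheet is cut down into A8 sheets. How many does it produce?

Each ISO step halves the sheet: 1 × A5 → 2 × A6 → 4 × A7 → 8 × A8
From A5 to A8 is 3 halving steps: 2^3 = 8.

8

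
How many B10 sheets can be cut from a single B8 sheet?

B8 = 62 × 88 mm; B10 = 31 × 44 mm.
Each halving step doubles the count; 2 steps from B8 to B10.
2^2 = 4.

4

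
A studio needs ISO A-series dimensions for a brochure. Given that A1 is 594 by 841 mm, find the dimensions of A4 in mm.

A2: ⌊841/2⌋ × 594 = 420 × 594 mm
A3: ⌊594/2⌋ × 420 = 297 × 420 mm
A4: ⌊420/2⌋ × 297 = 210 × 297 mm

210 × 297 mm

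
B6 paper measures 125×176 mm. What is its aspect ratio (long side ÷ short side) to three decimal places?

1.408

176 / 125 = 1.408
ISO 216 targets √2 ≈ 1.414; the -0.006 deviation is from mm rounding.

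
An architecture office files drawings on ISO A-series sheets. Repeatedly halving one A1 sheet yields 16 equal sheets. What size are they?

A5

16 = 2^4, so 4 halving steps.
A1 → A2 → … → A5 after 4 steps.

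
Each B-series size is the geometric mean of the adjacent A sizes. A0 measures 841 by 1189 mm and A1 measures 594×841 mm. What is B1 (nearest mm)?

707 × 1000 mm

Short side: √(841 · 594) = √499554 ≈ 706.8 → 707 mm
Long side: √(1189 · 841) = √999949 ≈ 1000.0 → 1000 mm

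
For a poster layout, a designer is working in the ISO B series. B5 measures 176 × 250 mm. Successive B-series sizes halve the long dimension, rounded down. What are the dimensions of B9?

44 × 62 mm

B6: ⌊250/2⌋ × 176 = 125 × 176 mm
B7: ⌊176/2⌋ × 125 = 88 × 125 mm
B8: ⌊125/2⌋ × 88 = 62 × 88 mm
B9: ⌊88/2⌋ × 62 = 44 × 62 mm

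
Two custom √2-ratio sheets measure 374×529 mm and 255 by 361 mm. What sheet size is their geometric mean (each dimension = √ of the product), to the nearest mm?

Short side: √(374 · 255) = √95370 ≈ 308.8 → 309 mm
Long side: √(529 · 361) = √190969 ≈ 437.0 → 437 mm

309 × 437 mm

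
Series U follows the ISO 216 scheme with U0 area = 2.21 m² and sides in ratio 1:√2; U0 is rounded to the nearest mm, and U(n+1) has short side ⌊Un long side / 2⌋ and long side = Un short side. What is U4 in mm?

312 × 442 mm

Let U0's short side be w mm. w · w√2 = 2.21 m² = 2,210,000 mm², so w ≈ 1250.1 mm and w√2 ≈ 1767.9 mm → U0 = 1250 × 1768 mm.
U1: ⌊1768/2⌋ × 1250 = 884 × 1250 mm
U2: ⌊1250/2⌋ × 884 = 625 × 884 mm
U3: ⌊884/2⌋ × 625 = 442 × 625 mm
U4: ⌊625/2⌋ × 442 = 312 × 442 mm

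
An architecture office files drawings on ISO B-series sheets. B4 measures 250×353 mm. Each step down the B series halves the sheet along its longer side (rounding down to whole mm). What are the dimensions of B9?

44 × 62 mm

B5: ⌊353/2⌋ × 250 = 176 × 250 mm
B6: ⌊250/2⌋ × 176 = 125 × 176 mm
B7: ⌊176/2⌋ × 125 = 88 × 125 mm
B8: ⌊125/2⌋ × 88 = 62 × 88 mm
B9: ⌊88/2⌋ × 62 = 44 × 62 mm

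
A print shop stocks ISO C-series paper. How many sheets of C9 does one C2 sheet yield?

Each ISO step halves the sheet: 1 × C2 → 2 × C3 → 4 × C4 → 8 × C5 → …
From C2 to C9 is 7 halving steps: 2^7 = 128.

128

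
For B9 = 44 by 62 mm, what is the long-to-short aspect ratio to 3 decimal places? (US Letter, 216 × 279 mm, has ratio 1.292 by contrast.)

62 / 44 = 1.409
ISO 216 targets √2 ≈ 1.414; the -0.005 deviation is from mm rounding.

1.409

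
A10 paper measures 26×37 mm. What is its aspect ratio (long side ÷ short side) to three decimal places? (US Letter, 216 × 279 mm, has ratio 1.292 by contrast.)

1.423

37 / 26 = 1.423
ISO 216 targets √2 ≈ 1.414; the +0.009 deviation is from mm rounding.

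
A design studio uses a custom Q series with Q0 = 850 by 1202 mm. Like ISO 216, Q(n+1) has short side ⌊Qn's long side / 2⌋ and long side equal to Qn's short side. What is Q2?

Q1: ⌊1202/2⌋ × 850 = 601 × 850 mm
Q2: ⌊850/2⌋ × 601 = 425 × 601 mm

425 × 601 mm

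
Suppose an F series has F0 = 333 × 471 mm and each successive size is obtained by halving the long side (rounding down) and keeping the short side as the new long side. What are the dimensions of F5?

F1: ⌊471/2⌋ × 333 = 235 × 333 mm
F2: ⌊333/2⌋ × 235 = 166 × 235 mm
F3: ⌊235/2⌋ × 166 = 117 × 166 mm
F4: ⌊166/2⌋ × 117 = 83 × 117 mm
F5: ⌊117/2⌋ × 83 = 58 × 83 mm

58 × 83 mm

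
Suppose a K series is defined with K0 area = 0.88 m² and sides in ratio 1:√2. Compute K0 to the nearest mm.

789 × 1116 mm

Let the short side be w mm. Then w · w√2 = 0.88 m² = 880,000 mm².
w² = 880,000/√2, so w ≈ 788.8 mm; long side = w√2 ≈ 1115.6 mm.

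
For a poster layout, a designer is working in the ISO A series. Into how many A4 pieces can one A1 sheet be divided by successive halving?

Each ISO step halves the sheet: 1 × A1 → 2 × A2 → 4 × A3 → 8 × A4
From A1 to A4 is 3 halving steps: 2^3 = 8.

8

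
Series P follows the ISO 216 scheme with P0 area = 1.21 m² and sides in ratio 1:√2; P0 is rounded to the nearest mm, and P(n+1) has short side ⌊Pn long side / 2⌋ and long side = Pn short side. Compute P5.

Let P0's short side be w mm. w · w√2 = 1.21 m² = 1,210,000 mm², so w ≈ 925.0 mm and w√2 ≈ 1308.1 mm → P0 = 925 × 1308 mm.
P1: ⌊1308/2⌋ × 925 = 654 × 925 mm
P2: ⌊925/2⌋ × 654 = 462 × 654 mm
P3: ⌊654/2⌋ × 462 = 327 × 462 mm
P4: ⌊462/2⌋ × 327 = 231 × 327 mm
P5: ⌊327/2⌋ × 231 = 163 × 231 mm

163 × 231 mm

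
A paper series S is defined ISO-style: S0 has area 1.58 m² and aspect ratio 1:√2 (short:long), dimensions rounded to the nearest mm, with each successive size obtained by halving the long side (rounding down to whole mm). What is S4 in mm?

264 × 373 mm

Let S0's short side be w mm. w · w√2 = 1.58 m² = 1,580,000 mm², so w ≈ 1057.0 mm and w√2 ≈ 1494.8 mm → S0 = 1057 × 1495 mm.
S1: ⌊1495/2⌋ × 1057 = 747 × 1057 mm
S2: ⌊1057/2⌋ × 747 = 528 × 747 mm
S3: ⌊747/2⌋ × 528 = 373 × 528 mm
S4: ⌊528/2⌋ × 373 = 264 × 373 mm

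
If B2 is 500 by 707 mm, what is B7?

B3: ⌊707/2⌋ × 500 = 353 × 500 mm
B4: ⌊500/2⌋ × 353 = 250 × 353 mm
B5: ⌊353/2⌋ × 250 = 176 × 250 mm
B6: ⌊250/2⌋ × 176 = 125 × 176 mm
B7: ⌊176/2⌋ × 125 = 88 × 125 mm

88 × 125 mm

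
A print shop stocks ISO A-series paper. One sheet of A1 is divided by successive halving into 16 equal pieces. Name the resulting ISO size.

A5

16 = 2^4, so 4 halving steps.
A1 → A2 → … → A5 after 4 steps.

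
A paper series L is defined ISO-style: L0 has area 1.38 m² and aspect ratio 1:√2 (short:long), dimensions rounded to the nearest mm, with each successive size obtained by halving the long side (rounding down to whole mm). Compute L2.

494 × 698 mm

Let L0's short side be w mm. w · w√2 = 1.38 m² = 1,380,000 mm², so w ≈ 987.8 mm and w√2 ≈ 1397.0 mm → L0 = 988 × 1397 mm.
L1: ⌊1397/2⌋ × 988 = 698 × 988 mm
L2: ⌊988/2⌋ × 698 = 494 × 698 mm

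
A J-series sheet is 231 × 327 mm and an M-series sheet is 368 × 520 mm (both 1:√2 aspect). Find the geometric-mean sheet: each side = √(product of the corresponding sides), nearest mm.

292 × 412 mm

Short side: √(231 · 368) = √85008 ≈ 291.6 → 292 mm
Long side: √(327 · 520) = √170040 ≈ 412.4 → 412 mm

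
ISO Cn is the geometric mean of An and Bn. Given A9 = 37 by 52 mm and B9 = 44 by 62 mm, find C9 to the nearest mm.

40 × 57 mm

Short side: √(37 · 44) = √1628 ≈ 40.3 → 40 mm
Long side: √(52 · 62) = √3224 ≈ 56.8 → 57 mm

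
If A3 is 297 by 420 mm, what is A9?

A4: ⌊420/2⌋ × 297 = 210 × 297 mm
A5: ⌊297/2⌋ × 210 = 148 × 210 mm
A6: ⌊210/2⌋ × 148 = 105 × 148 mm
A7: ⌊148/2⌋ × 105 = 74 × 105 mm
A8: ⌊105/2⌋ × 74 = 52 × 74 mm
A9: ⌊74/2⌋ × 52 = 37 × 52 mm

37 × 52 mm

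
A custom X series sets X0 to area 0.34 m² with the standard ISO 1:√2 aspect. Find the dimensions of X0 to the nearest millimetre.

Let the short side be w mm. Then w · w√2 = 0.34 m² = 340,000 mm².
w² = 340,000/√2, so w ≈ 490.3 mm; long side = w√2 ≈ 693.4 mm.

490 × 693 mm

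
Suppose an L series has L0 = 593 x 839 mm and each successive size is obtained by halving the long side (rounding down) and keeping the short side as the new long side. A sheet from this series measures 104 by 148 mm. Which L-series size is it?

L0: 593 × 839 mm
L1: 419 × 593 mm
L2: 296 × 419 mm
L3: 209 × 296 mm
L4: 148 × 209 mm
L5: 104 × 148 mm
L6: 74 × 104 mm
→ matches L5.

L5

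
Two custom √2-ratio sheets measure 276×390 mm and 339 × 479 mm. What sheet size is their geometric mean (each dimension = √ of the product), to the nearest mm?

306 × 432 mm

Short side: √(276 · 339) = √93564 ≈ 305.9 → 306 mm
Long side: √(390 · 479) = √186810 ≈ 432.2 → 432 mm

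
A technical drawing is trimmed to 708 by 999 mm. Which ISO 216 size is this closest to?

Aspect ratio 999/708 ≈ 1.411 — close to the ISO √2 ≈ 1.414.
In the B-series (B0 = 1000 × 1414 mm): B1 = 707 × 1000 mm.
Off by 2 mm total — nearest standard size.

B1 (707 × 1000 mm)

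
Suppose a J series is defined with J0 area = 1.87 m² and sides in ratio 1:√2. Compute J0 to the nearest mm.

Let the short side be w mm. Then w · w√2 = 1.87 m² = 1,870,000 mm².
w² = 1,870,000/√2, so w ≈ 1149.9 mm; long side = w√2 ≈ 1626.2 mm.

1150 × 1626 mm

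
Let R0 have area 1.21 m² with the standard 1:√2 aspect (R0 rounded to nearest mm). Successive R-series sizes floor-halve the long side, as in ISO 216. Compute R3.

327 × 462 mm

Let R0's short side be w mm. w · w√2 = 1.21 m² = 1,210,000 mm², so w ≈ 925.0 mm and w√2 ≈ 1308.1 mm → R0 = 925 × 1308 mm.
R1: ⌊1308/2⌋ × 925 = 654 × 925 mm
R2: ⌊925/2⌋ × 654 = 462 × 654 mm
R3: ⌊654/2⌋ × 462 = 327 × 462 mm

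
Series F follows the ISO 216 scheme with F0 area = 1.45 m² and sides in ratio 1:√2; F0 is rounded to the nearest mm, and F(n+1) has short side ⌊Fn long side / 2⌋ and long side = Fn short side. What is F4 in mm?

253 × 358 mm

Let F0's short side be w mm. w · w√2 = 1.45 m² = 1,450,000 mm², so w ≈ 1012.6 mm and w√2 ≈ 1432.0 mm → F0 = 1013 × 1432 mm.
F1: ⌊1432/2⌋ × 1013 = 716 × 1013 mm
F2: ⌊1013/2⌋ × 716 = 506 × 716 mm
F3: ⌊716/2⌋ × 506 = 358 × 506 mm
F4: ⌊506/2⌋ × 358 = 253 × 358 mm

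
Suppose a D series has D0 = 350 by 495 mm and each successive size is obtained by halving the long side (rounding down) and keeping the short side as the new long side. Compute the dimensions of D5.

D1: ⌊495/2⌋ × 350 = 247 × 350 mm
D2: ⌊350/2⌋ × 247 = 175 × 247 mm
D3: ⌊247/2⌋ × 175 = 123 × 175 mm
D4: ⌊175/2⌋ × 123 = 87 × 123 mm
D5: ⌊123/2⌋ × 87 = 61 × 87 mm

61 × 87 mm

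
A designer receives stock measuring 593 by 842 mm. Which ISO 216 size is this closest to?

A1 (594 × 841 mm)

Aspect ratio 842/593 ≈ 1.420 — close to the ISO √2 ≈ 1.414.
In the A-series (A0 area = 1 m²): A1 = 594 × 841 mm.
Off by 2 mm total — nearest standard size.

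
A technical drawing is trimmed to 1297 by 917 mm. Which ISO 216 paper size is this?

Aspect ratio 1297/917 ≈ 1.414 — close to the ISO √2 ≈ 1.414.
In the C-series (envelope sizes, between A and B): C0 = 917 × 1297 mm.

C0 (917 × 1297 mm)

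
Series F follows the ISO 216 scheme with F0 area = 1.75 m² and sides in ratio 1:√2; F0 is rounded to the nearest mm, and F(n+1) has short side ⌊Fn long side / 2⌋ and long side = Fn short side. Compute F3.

Let F0's short side be w mm. w · w√2 = 1.75 m² = 1,750,000 mm², so w ≈ 1112.4 mm and w√2 ≈ 1573.2 mm → F0 = 1112 × 1573 mm.
F1: ⌊1573/2⌋ × 1112 = 786 × 1112 mm
F2: ⌊1112/2⌋ × 786 = 556 × 786 mm
F3: ⌊786/2⌋ × 556 = 393 × 556 mm

393 × 556 mm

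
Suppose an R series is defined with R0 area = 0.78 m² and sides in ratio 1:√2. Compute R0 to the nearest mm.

Let the short side be w mm. Then w · w√2 = 0.78 m² = 780,000 mm².
w² = 780,000/√2, so w ≈ 742.7 mm; long side = w√2 ≈ 1050.3 mm.

743 × 1050 mm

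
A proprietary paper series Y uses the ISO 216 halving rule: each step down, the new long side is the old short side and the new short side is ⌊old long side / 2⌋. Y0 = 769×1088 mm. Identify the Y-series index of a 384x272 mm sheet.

Y3

Y0: 769 × 1088 mm
Y1: 544 × 769 mm
Y2: 384 × 544 mm
Y3: 272 × 384 mm
Y4: 192 × 272 mm
→ matches Y3.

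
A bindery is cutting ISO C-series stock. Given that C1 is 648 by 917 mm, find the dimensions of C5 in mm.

162 × 229 mm

C2: ⌊917/2⌋ × 648 = 458 × 648 mm
C3: ⌊648/2⌋ × 458 = 324 × 458 mm
C4: ⌊458/2⌋ × 324 = 229 × 324 mm
C5: ⌊324/2⌋ × 229 = 162 × 229 mm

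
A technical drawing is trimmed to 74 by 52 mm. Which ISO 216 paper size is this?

A8 (52 × 74 mm)

Aspect ratio 74/52 ≈ 1.423 — close to the ISO √2 ≈ 1.414.
In the A-series (A0 area = 1 m²): A8 = 52 × 74 mm.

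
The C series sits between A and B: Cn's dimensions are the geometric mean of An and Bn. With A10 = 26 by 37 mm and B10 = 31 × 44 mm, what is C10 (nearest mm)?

28 × 40 mm

Short side: √(26 · 31) = √806 ≈ 28.4 → 28 mm
Long side: √(37 · 44) = √1628 ≈ 40.3 → 40 mm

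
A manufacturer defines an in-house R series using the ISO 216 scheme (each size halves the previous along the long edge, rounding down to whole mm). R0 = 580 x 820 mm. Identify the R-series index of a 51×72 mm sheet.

R0: 580 × 820 mm
R1: 410 × 580 mm
R2: 290 × 410 mm
R3: 205 × 290 mm
R4: 145 × 205 mm
R5: 102 × 145 mm
R6: 72 × 102 mm
R7: 51 × 72 mm
R8: 36 × 51 mm
→ matches R7.

R7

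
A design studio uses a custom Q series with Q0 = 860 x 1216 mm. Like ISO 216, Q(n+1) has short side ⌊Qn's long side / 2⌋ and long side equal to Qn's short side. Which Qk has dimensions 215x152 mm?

Q5

Q0: 860 × 1216 mm
Q1: 608 × 860 mm
Q2: 430 × 608 mm
Q3: 304 × 430 mm
Q4: 215 × 304 mm
Q5: 152 × 215 mm
Q6: 107 × 152 mm
→ matches Q5.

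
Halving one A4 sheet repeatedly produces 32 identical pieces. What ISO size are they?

32 = 2^5, so 5 halving steps.
A4 → A5 → … → A9 after 5 steps.

A9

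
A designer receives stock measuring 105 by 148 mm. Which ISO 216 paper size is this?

Aspect ratio 148/105 ≈ 1.410 — close to the ISO √2 ≈ 1.414.
In the A-series (A0 area = 1 m²): A6 = 105 × 148 mm.

A6 (105 × 148 mm)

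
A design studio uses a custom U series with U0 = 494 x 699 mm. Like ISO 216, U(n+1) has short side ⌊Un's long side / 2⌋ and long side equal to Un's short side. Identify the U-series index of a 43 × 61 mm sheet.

U7

U0: 494 × 699 mm
U1: 349 × 494 mm
U2: 247 × 349 mm
U3: 174 × 247 mm
U4: 123 × 174 mm
U5: 87 × 123 mm
U6: 61 × 87 mm
U7: 43 × 61 mm
U8: 30 × 43 mm
→ matches U7.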